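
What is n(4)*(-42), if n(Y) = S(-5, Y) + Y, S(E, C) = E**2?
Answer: -1218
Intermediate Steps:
n(Y) = 25 + Y (n(Y) = (-5)**2 + Y = 25 + Y)
n(4)*(-42) = (25 + 4)*(-42) = 29*(-42) = -1218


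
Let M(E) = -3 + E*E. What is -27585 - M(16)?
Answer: -27838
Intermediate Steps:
M(E) = -3 + E²
-27585 - M(16) = -27585 - (-3 + 16²) = -27585 - (-3 + 256) = -27585 - 1*253 = -27585 - 253 = -27838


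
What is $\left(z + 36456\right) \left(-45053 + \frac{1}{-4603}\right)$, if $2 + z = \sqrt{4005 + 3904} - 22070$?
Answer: $- \frac{2982938960640}{4603} - \frac{207378960 \sqrt{7909}}{4603} \approx -6.5205 \cdot 10^{8}$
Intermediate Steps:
$z = -22072 + \sqrt{7909}$ ($z = -2 - \left(22070 - \sqrt{4005 + 3904}\right) = -2 - \left(22070 - \sqrt{7909}\right) = -22072 + \sqrt{7909} \approx -21983.0$)
$\left(z + 36456\right) \left(-45053 + \frac{1}{-4603}\right) = \left(\left(-22072 + \sqrt{7909}\right) + 36456\right) \left(-45053 + \frac{1}{-4603}\right) = \left(14384 + \sqrt{7909}\right) \left(-45053 - \frac{1}{4603}\right) = \left(14384 + \sqrt{7909}\right) \left(- \frac{207378960}{4603}\right) = - \frac{2982938960640}{4603} - \frac{207378960 \sqrt{7909}}{4603}$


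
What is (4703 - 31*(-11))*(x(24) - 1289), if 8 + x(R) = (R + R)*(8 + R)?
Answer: 1205516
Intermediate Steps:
x(R) = -8 + 2*R*(8 + R) (x(R) = -8 + (R + R)*(8 + R) = -8 + (2*R)*(8 + R) = -8 + 2*R*(8 + R))
(4703 - 31*(-11))*(x(24) - 1289) = (4703 - 31*(-11))*((-8 + 2*24² + 16*24) - 1289) = (4703 + 341)*((-8 + 2*576 + 384) - 1289) = 5044*((-8 + 1152 + 384) - 1289) = 5044*(1528 - 1289) = 5044*239 = 1205516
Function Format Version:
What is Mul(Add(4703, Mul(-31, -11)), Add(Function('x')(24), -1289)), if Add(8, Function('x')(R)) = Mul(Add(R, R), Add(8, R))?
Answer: 1205516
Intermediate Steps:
Function('x')(R) = Add(-8, Mul(2, R, Add(8, R))) (Function('x')(R) = Add(-8, Mul(Add(R, R), Add(8, R))) = Add(-8, Mul(Mul(2, R), Add(8, R))) = Add(-8, Mul(2, R, Add(8, R))))
Mul(Add(4703, Mul(-31, -11)), Add(Function('x')(24), -1289)) = Mul(Add(4703, Mul(-31, -11)), Add(Add(-8, Mul(2, Pow(24, 2)), Mul(16, 24)), -1289)) = Mul(Add(4703, 341), Add(Add(-8, Mul(2, 576), 384), -1289)) = Mul(5044, Add(Add(-8, 1152, 384), -1289)) = Mul(5044, Add(1528, -1289)) = Mul(5044, 239) = 1205516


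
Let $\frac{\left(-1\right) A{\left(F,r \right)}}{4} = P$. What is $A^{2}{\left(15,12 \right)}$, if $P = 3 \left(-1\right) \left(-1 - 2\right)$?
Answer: $1296$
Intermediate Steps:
$P = 9$ ($P = - 3 \left(-1 - 2\right) = \left(-3\right) \left(-3\right) = 9$)
$A{\left(F,r \right)} = -36$ ($A{\left(F,r \right)} = \left(-4\right) 9 = -36$)
$A^{2}{\left(15,12 \right)} = \left(-36\right)^{2} = 1296$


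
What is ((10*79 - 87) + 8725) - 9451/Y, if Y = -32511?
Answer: 306523159/32511 ≈ 9428.3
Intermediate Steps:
((10*79 - 87) + 8725) - 9451/Y = ((10*79 - 87) + 8725) - 9451/(-32511) = ((790 - 87) + 8725) - 9451*(-1/32511) = (703 + 8725) + 9451/32511 = 9428 + 9451/32511 = 306523159/32511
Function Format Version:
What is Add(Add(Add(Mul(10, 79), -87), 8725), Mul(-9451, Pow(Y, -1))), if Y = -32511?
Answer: Rational(306523159, 32511) ≈ 9428.3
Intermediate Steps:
Add(Add(Add(Mul(10, 79), -87), 8725), Mul(-9451, Pow(Y, -1))) = Add(Add(Add(Mul(10, 79), -87), 8725), Mul(-9451, Pow(-32511, -1))) = Add(Add(Add(790, -87), 8725), Mul(-9451, Rational(-1, 32511))) = Add(Add(703, 8725), Rational(9451, 32511)) = Add(9428, Rational(9451, 32511)) = Rational(306523159, 32511)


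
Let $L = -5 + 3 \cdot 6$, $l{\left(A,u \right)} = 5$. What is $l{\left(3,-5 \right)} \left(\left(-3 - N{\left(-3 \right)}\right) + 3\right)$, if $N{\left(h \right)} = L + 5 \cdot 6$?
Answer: $-215$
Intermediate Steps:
$L = 13$ ($L = -5 + 18 = 13$)
$N{\left(h \right)} = 43$ ($N{\left(h \right)} = 13 + 5 \cdot 6 = 13 + 30 = 43$)
$l{\left(3,-5 \right)} \left(\left(-3 - N{\left(-3 \right)}\right) + 3\right) = 5 \left(\left(-3 - 43\right) + 3\right) = 5 \left(-46 + 3\right) = 5 \left(-43\right) = -215$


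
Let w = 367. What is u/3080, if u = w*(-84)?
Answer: -1101/110 ≈ -10.009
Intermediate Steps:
u = -30828 (u = 367*(-84) = -30828)
u/3080 = -30828/3080 = -30828*1/3080 = -1101/110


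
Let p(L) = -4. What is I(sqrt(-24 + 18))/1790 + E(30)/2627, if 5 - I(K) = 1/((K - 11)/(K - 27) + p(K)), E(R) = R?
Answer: 319693502/22249074395 - 8*I*sqrt(6)/8469385 ≈ 0.014369 - 2.3137e-6*I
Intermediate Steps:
I(K) = 5 - 1/(-4 + (-11 + K)/(-27 + K)) (I(K) = 5 - 1/((K - 11)/(K - 27) - 4) = 5 - 1/((-11 + K)/(-27 + K) - 4) = 5 - 1/(-4 + (-11 + K)/(-27 + K)))
I(sqrt(-24 + 18))/1790 + E(30)/2627 = (16*(32 - sqrt(-24 + 18))/(97 - 3*sqrt(-24 + 18)))/1790 + 30/2627 = (16*(32 - sqrt(-6))/(97 - 3*I*sqrt(6)))*(1/1790) + 30*(1/2627) = (16*(32 - I*sqrt(6))/(97 - 3*I*sqrt(6)))*(1/1790) + 30/2627 = 8*(32 - I*sqrt(6))/(895*(97 - 3*I*sqrt(6))) + 30/2627 = 30/2627 + 8*(32 - I*sqrt(6))/(895*(97 - 3*I*sqrt(6)))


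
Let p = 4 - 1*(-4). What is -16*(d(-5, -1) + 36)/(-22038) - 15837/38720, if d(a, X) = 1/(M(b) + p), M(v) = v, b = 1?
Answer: -1469899127/3839901120 ≈ -0.38280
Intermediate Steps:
p = 8 (p = 4 + 4 = 8)
d(a, X) = ⅑ (d(a, X) = 1/(1 + 8) = 1/9 = ⅑)
-16*(d(-5, -1) + 36)/(-22038) - 15837/38720 = -16*(⅑ + 36)/(-22038) - 15837/38720 = -16*325/9*(-1/22038) - 15837*1/38720 = -5200/9*(-1/22038) - 15837/38720 = 2600/99171 - 15837/38720 = -1469899127/3839901120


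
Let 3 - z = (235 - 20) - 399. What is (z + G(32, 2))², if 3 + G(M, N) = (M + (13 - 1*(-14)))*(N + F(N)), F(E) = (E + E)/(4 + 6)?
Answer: 2650384/25 ≈ 1.0602e+5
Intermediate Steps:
z = 187 (z = 3 - ((235 - 20) - 399) = 3 - (215 - 399) = 3 - 1*(-184) = 3 + 184 = 187)
F(E) = E/5 (F(E) = (2*E)/10 = (2*E)*(⅒) = E/5)
G(M, N) = -3 + 6*N*(27 + M)/5 (G(M, N) = -3 + (M + (13 - 1*(-14)))*(N + N/5) = -3 + (M + (13 + 14))*(6*N/5) = -3 + (M + 27)*(6*N/5) = -3 + (27 + M)*(6*N/5) = -3 + 6*N*(27 + M)/5)
(z + G(32, 2))² = (187 + (-3 + (162/5)*2 + (6/5)*32*2))² = (187 + (-3 + 324/5 + 384/5))² = (187 + 693/5)² = (1628/5)² = 2650384/25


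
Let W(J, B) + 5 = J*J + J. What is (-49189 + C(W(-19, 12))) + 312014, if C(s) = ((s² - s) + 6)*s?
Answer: 38424031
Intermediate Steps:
W(J, B) = -5 + J + J² (W(J, B) = -5 + (J*J + J) = -5 + (J² + J) = -5 + (J + J²) = -5 + J + J²)
C(s) = s*(6 + s² - s) (C(s) = (6 + s² - s)*s = s*(6 + s² - s))
(-49189 + C(W(-19, 12))) + 312014 = (-49189 + (-5 - 19 + (-19)²)*(6 + (-5 - 19 + (-19)²)² - (-5 - 19 + (-19)²))) + 312014 = (-49189 + (-5 - 19 + 361)*(6 + (-5 - 19 + 361)² - (-5 - 19 + 361))) + 312014 = (-49189 + 337*(6 + 337² - 1*337)) + 312014 = (-49189 + 337*(6 + 113569 - 337)) + 312014 = (-49189 + 337*113238) + 312014 = (-49189 + 38161206) + 312014 = 38112017 + 312014 = 38424031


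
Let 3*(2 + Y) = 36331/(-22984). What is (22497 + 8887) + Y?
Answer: 2163815333/68952 ≈ 31381.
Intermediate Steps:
Y = -174235/68952 (Y = -2 + (36331/(-22984))/3 = -2 + (36331*(-1/22984))/3 = -2 + (1/3)*(-36331/22984) = -2 - 36331/68952 = -174235/68952 ≈ -2.5269)
(22497 + 8887) + Y = (22497 + 8887) - 174235/68952 = 31384 - 174235/68952 = 2163815333/68952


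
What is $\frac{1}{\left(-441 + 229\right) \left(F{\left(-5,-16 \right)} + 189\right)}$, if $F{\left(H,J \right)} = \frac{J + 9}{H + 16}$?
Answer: $- \frac{11}{439264} \approx -2.5042 \cdot 10^{-5}$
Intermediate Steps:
$F{\left(H,J \right)} = \frac{9 + J}{16 + H}$
$\frac{1}{\left(-441 + 229\right) \left(F{\left(-5,-16 \right)} + 189\right)} = \frac{1}{\left(-441 + 229\right) \left(\frac{9 - 16}{16 - 5} + 189\right)} = \frac{1}{\left(-212\right) \left(\frac{1}{11} \left(-7\right) + 189\right)} = \frac{1}{\left(-212\right) \left(- \frac{7}{11} + 189\right)} = \frac{1}{\left(-212\right) \frac{2072}{11}} = \frac{1}{- \frac{439264}{11}} = - \frac{11}{439264}$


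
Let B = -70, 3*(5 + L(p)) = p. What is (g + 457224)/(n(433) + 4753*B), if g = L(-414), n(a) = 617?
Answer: -457081/332093 ≈ -1.3764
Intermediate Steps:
L(p) = -5 + p/3
g = -143 (g = -5 + (⅓)*(-414) = -5 - 138 = -143)
(g + 457224)/(n(433) + 4753*B) = (-143 + 457224)/(617 + 4753*(-70)) = 457081/(617 - 332710) = 457081/(-332093) = 457081*(-1/332093) = -457081/332093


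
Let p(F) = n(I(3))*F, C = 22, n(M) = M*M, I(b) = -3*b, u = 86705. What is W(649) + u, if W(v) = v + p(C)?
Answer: 89136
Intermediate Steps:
n(M) = M²
p(F) = 81*F (p(F) = (-3*3)²*F = (-9)²*F = 81*F)
W(v) = 1782 + v (W(v) = v + 81*22 = v + 1782 = 1782 + v)
W(649) + u = (1782 + 649) + 86705 = 2431 + 86705 = 89136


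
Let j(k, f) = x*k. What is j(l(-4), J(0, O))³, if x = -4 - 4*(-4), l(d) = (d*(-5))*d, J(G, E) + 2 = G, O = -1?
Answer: -884736000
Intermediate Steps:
J(G, E) = -2 + G
l(d) = -5*d² (l(d) = (-5*d)*d = -5*d²)
x = 12 (x = -4 + 16 = 12)
j(k, f) = 12*k
j(l(-4), J(0, O))³ = (12*(-5*(-4)²))³ = (12*(-5*16))³ = (12*(-80))³ = (-960)³ = -884736000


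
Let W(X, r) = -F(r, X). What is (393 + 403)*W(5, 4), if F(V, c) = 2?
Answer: -1592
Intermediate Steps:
W(X, r) = -2 (W(X, r) = -1*2 = -2)
(393 + 403)*W(5, 4) = (393 + 403)*(-2) = 796*(-2) = -1592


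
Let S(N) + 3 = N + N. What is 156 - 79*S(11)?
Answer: -1345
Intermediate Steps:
S(N) = -3 + 2*N (S(N) = -3 + (N + N) = -3 + 2*N)
156 - 79*S(11) = 156 - 79*(-3 + 2*11) = 156 - 79*(-3 + 22) = 156 - 79*19 = 156 - 1501 = -1345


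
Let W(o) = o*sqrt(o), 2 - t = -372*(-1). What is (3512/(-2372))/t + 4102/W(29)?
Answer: 439/109705 + 4102*sqrt(29)/841 ≈ 26.270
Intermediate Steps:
t = -370 (t = 2 - (-372)*(-1) = 2 - 1*372 = 2 - 372 = -370)
W(o) = o**(3/2)
(3512/(-2372))/t + 4102/W(29) = (3512/(-2372))/(-370) + 4102/(29**(3/2)) = (3512*(-1/2372))*(-1/370) + 4102/((29*sqrt(29))) = -878/593*(-1/370) + 4102*(sqrt(29)/841) = 439/109705 + 4102*sqrt(29)/841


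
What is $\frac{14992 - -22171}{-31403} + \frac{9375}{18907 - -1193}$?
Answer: $- \frac{6034309}{8416004} \approx -0.717$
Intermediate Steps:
$\frac{14992 - -22171}{-31403} + \frac{9375}{18907 - -1193} = \left(14992 + 22171\right) \left(- \frac{1}{31403}\right) + \frac{9375}{18907 + 1193} = 37163 \left(- \frac{1}{31403}\right) + \frac{9375}{20100} = - \frac{37163}{31403} + 9375 \cdot \frac{1}{20100} = - \frac{37163}{31403} + \frac{125}{268} = - \frac{6034309}{8416004}$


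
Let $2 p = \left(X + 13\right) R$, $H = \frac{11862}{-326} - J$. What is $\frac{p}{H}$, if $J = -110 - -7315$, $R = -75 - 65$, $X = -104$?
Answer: $- \frac{519155}{590173} \approx -0.87967$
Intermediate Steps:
$R = -140$
$J = 7205$ ($J = -110 + 7315 = 7205$)
$H = - \frac{1180346}{163}$ ($H = \frac{11862}{-326} - 7205 = 11862 \left(- \frac{1}{326}\right) - 7205 = - \frac{5931}{163} - 7205 = - \frac{1180346}{163} \approx -7241.4$)
$p = 6370$ ($p = \frac{\left(-104 + 13\right) \left(-140\right)}{2} = \frac{\left(-91\right) \left(-140\right)}{2} = \frac{1}{2} \cdot 12740 = 6370$)
$\frac{p}{H} = \frac{6370}{- \frac{1180346}{163}} = 6370 \left(- \frac{163}{1180346}\right) = - \frac{519155}{590173}$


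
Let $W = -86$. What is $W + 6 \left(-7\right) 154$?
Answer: $-6554$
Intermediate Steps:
$W + 6 \left(-7\right) 154 = -86 + 6 \left(-7\right) 154 = -86 - 6468 = -6554$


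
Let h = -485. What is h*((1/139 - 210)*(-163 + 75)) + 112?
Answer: -1245770952/139 ≈ -8.9624e+6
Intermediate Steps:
h*((1/139 - 210)*(-163 + 75)) + 112 = -485*(1/139 - 210)*(-163 + 75) + 112 = -485*(1/139 - 210)*(-88) + 112 = -(-14156665)*(-88)/139 + 112 = -485*2568632/139 + 112 = -1245786520/139 + 112 = -1245770952/139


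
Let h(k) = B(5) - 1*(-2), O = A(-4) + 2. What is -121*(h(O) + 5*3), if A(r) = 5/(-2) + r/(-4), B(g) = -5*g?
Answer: 968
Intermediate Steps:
A(r) = -5/2 - r/4 (A(r) = 5*(-½) + r*(-¼) = -5/2 - r/4)
O = ½ (O = (-5/2 - ¼*(-4)) + 2 = (-5/2 + 1) + 2 = -3/2 + 2 = ½ ≈ 0.50000)
h(k) = -23 (h(k) = -5*5 - 1*(-2) = -25 + 2 = -23)
-121*(h(O) + 5*3) = -121*(-23 + 5*3) = -121*(-23 + 15) = -121*(-8) = 968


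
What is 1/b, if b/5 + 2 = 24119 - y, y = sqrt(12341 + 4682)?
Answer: 24117/2908063330 + sqrt(17023)/2908063330 ≈ 8.3380e-6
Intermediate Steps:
y = sqrt(17023) ≈ 130.47
b = 120585 - 5*sqrt(17023) (b = -10 + 5*(24119 - sqrt(17023)) = -10 + (120595 - 5*sqrt(17023)) = 120585 - 5*sqrt(17023) ≈ 1.1993e+5)
1/b = 1/(120585 - 5*sqrt(17023))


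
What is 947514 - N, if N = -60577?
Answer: 1008091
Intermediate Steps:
947514 - N = 947514 - 1*(-60577) = 947514 + 60577 = 1008091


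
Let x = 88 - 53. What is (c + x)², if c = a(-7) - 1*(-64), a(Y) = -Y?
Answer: 11236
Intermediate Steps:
c = 71 (c = -1*(-7) - 1*(-64) = 7 + 64 = 71)
x = 35
(c + x)² = (71 + 35)² = 106² = 11236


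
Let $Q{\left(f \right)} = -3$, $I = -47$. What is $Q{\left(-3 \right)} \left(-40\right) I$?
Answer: $-5640$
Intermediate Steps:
$Q{\left(-3 \right)} \left(-40\right) I = \left(-3\right) \left(-40\right) \left(-47\right) = 120 \left(-47\right) = -5640$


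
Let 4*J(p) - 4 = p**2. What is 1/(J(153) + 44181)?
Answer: 4/200137 ≈ 1.9986e-5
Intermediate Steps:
J(p) = 1 + p**2/4
1/(J(153) + 44181) = 1/((1 + (1/4)*153**2) + 44181) = 1/((1 + (1/4)*23409) + 44181) = 1/((1 + 23409/4) + 44181) = 1/(23413/4 + 44181) = 1/(200137/4) = 4/200137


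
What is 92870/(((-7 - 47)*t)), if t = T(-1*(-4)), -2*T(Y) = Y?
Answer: 46435/54 ≈ 859.91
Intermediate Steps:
T(Y) = -Y/2
t = -2 (t = -(-1)*(-4)/2 = -1/2*4 = -2)
92870/(((-7 - 47)*t)) = 92870/(((-7 - 47)*(-2))) = 92870/((-54*(-2))) = 92870/108 = 92870*(1/108) = 46435/54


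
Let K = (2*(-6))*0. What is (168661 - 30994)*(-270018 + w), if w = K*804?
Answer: -37172568006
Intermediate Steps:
K = 0 (K = -12*0 = 0)
w = 0 (w = 0*804 = 0)
(168661 - 30994)*(-270018 + w) = (168661 - 30994)*(-270018 + 0) = 137667*(-270018) = -37172568006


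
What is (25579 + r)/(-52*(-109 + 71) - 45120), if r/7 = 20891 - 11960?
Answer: -11012/5393 ≈ -2.0419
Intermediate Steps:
r = 62517 (r = 7*(20891 - 11960) = 7*8931 = 62517)
(25579 + r)/(-52*(-109 + 71) - 45120) = (25579 + 62517)/(-52*(-109 + 71) - 45120) = 88096/(-52*(-38) - 45120) = 88096/(1976 - 45120) = 88096/(-43144) = 88096*(-1/43144) = -11012/5393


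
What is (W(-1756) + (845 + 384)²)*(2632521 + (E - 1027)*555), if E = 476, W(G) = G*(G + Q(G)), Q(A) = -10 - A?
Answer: 3555224374716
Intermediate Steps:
W(G) = -10*G (W(G) = G*(G + (-10 - G)) = G*(-10) = -10*G)
(W(-1756) + (845 + 384)²)*(2632521 + (E - 1027)*555) = (-10*(-1756) + (845 + 384)²)*(2632521 + (476 - 1027)*555) = (17560 + 1229²)*(2632521 - 551*555) = (17560 + 1510441)*(2632521 - 305805) = 1528001*2326716 = 3555224374716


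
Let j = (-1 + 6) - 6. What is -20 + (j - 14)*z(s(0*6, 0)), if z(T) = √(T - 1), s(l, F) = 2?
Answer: -35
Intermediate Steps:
j = -1 (j = 5 - 6 = -1)
z(T) = √(-1 + T)
-20 + (j - 14)*z(s(0*6, 0)) = -20 + (-1 - 14)*√(-1 + 2) = -20 - 15*√1 = -20 - 15*1 = -20 - 15 = -35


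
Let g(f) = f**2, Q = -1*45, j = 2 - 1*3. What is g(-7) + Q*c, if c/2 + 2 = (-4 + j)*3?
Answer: 1579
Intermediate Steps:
j = -1 (j = 2 - 3 = -1)
Q = -45
c = -34 (c = -4 + 2*((-4 - 1)*3) = -4 + 2*(-5*3) = -4 + 2*(-15) = -4 - 30 = -34)
g(-7) + Q*c = (-7)**2 - 45*(-34) = 49 + 1530 = 1579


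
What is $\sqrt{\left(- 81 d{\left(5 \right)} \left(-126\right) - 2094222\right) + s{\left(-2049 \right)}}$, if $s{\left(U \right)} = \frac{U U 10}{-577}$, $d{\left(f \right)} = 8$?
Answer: $\frac{2 i \sqrt{173567255754}}{577} \approx 1444.1 i$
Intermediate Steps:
$s{\left(U \right)} = - \frac{10 U^{2}}{577}$ ($s{\left(U \right)} = U^{2} \cdot 10 \left(- \frac{1}{577}\right) = 10 U^{2} \left(- \frac{1}{577}\right) = - \frac{10 U^{2}}{577}$)
$\sqrt{\left(- 81 d{\left(5 \right)} \left(-126\right) - 2094222\right) + s{\left(-2049 \right)}} = \sqrt{\left(\left(-81\right) 8 \left(-126\right) - 2094222\right) - \frac{10 \left(-2049\right)^{2}}{577}} = \sqrt{\left(\left(-648\right) \left(-126\right) - 2094222\right) - \frac{41984010}{577}} = \sqrt{\left(81648 - 2094222\right) - \frac{41984010}{577}} = \sqrt{-2012574 - \frac{41984010}{577}} = \sqrt{- \frac{1203239208}{577}} = \frac{2 i \sqrt{173567255754}}{577}$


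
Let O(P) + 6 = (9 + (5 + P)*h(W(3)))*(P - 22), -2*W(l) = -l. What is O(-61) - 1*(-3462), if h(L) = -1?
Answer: -1939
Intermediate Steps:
W(l) = l/2 (W(l) = -(-1)*l/2 = l/2)
O(P) = -6 + (-22 + P)*(4 - P) (O(P) = -6 + (9 + (5 + P)*(-1))*(P - 22) = -6 + (9 + (-5 - P))*(-22 + P) = -6 + (4 - P)*(-22 + P) = -6 + (-22 + P)*(4 - P))
O(-61) - 1*(-3462) = (-94 - 1*(-61)² + 26*(-61)) - 1*(-3462) = (-94 - 1*3721 - 1586) + 3462 = (-94 - 3721 - 1586) + 3462 = -5401 + 3462 = -1939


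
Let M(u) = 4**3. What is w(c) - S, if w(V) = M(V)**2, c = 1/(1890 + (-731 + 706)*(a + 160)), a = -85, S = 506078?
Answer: -501982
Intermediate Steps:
M(u) = 64
c = 1/15 (c = 1/(1890 + (-731 + 706)*(-85 + 160)) = 1/(1890 - 25*75) = 1/(1890 - 1875) = 1/15 ≈ 0.066667)
w(V) = 4096 (w(V) = 64**2 = 4096)
w(c) - S = 4096 - 1*506078 = 4096 - 506078 = -501982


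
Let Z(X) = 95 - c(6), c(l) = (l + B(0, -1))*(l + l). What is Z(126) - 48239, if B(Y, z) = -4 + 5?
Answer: -48228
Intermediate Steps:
B(Y, z) = 1
c(l) = 2*l*(1 + l) (c(l) = (l + 1)*(l + l) = (1 + l)*(2*l) = 2*l*(1 + l))
Z(X) = 11 (Z(X) = 95 - 2*6*(1 + 6) = 95 - 2*6*7 = 95 - 1*84 = 95 - 84 = 11)
Z(126) - 48239 = 11 - 48239 = -48228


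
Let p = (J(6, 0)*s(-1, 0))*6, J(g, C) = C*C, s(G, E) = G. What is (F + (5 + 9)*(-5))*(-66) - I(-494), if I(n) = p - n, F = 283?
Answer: -14552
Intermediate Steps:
J(g, C) = C²
p = 0 (p = (0²*(-1))*6 = (0*(-1))*6 = 0*6 = 0)
I(n) = -n (I(n) = 0 - n = -n)
(F + (5 + 9)*(-5))*(-66) - I(-494) = (283 + (5 + 9)*(-5))*(-66) - (-1)*(-494) = (283 + 14*(-5))*(-66) - 1*494 = (283 - 70)*(-66) - 494 = 213*(-66) - 494 = -14058 - 494 = -14552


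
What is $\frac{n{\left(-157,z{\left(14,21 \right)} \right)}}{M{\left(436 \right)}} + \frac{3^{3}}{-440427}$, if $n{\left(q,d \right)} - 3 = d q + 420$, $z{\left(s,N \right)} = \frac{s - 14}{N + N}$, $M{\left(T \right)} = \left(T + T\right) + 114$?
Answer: $\frac{62091333}{144753674} \approx 0.42894$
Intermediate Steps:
$M{\left(T \right)} = 114 + 2 T$ ($M{\left(T \right)} = 2 T + 114 = 114 + 2 T$)
$z{\left(s,N \right)} = \frac{-14 + s}{2 N}$
$n{\left(q,d \right)} = 423 + d q$ ($n{\left(q,d \right)} = 3 + \left(d q + 420\right) = 3 + \left(420 + d q\right) = 423 + d q$)
$\frac{n{\left(-157,z{\left(14,21 \right)} \right)}}{M{\left(436 \right)}} + \frac{3^{3}}{-440427} = \frac{423 + \frac{-14 + 14}{2 \cdot 21} \left(-157\right)}{114 + 2 \cdot 436} + \frac{3^{3}}{-440427} = \frac{423 + \frac{1}{2} \cdot \frac{1}{21} \cdot 0 \left(-157\right)}{114 + 872} + 27 \left(- \frac{1}{440427}\right) = \frac{423 + 0 \left(-157\right)}{986} - \frac{9}{146809} = \left(423 + 0\right) \frac{1}{986} - \frac{9}{146809} = 423 \cdot \frac{1}{986} - \frac{9}{146809} = \frac{423}{986} - \frac{9}{146809} = \frac{62091333}{144753674}$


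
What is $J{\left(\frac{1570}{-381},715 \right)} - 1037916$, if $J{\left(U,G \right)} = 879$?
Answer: $-1037037$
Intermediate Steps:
$J{\left(\frac{1570}{-381},715 \right)} - 1037916 = 879 - 1037916 = -1037037$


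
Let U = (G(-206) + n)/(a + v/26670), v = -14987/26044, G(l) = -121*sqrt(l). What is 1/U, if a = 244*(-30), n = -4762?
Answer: 1729430604446521/1274712496975800 - 87887905559861*I*sqrt(206)/2549424993951600 ≈ 1.3567 - 0.49479*I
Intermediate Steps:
v = -14987/26044 (v = -14987*1/26044 = -14987/26044 ≈ -0.57545)
a = -7320
U = 472522021680/726346326941 + 12006544440*I*sqrt(206)/726346326941 (U = (-121*I*sqrt(206) - 4762)/(-7320 - 14987/26044/26670) = (-121*I*sqrt(206) - 4762)/(-7320 - 14987/26044*1/26670) = (-121*I*sqrt(206) - 4762)/(-7320 - 2141/99227640) = (-4762 - 121*I*sqrt(206))/(-726346326941/99227640) = (-4762 - 121*I*sqrt(206))*(-99227640/726346326941) = 472522021680/726346326941 + 12006544440*I*sqrt(206)/726346326941 ≈ 0.65055 + 0.23725*I)
1/U = 1/(472522021680/726346326941 + 12006544440*I*sqrt(206)/726346326941)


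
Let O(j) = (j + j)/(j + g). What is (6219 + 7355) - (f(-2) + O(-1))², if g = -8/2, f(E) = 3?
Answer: 339061/25 ≈ 13562.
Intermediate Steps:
g = -4 (g = -8*½ = -4)
O(j) = 2*j/(-4 + j) (O(j) = (j + j)/(j - 4) = (2*j)/(-4 + j) = 2*j/(-4 + j))
(6219 + 7355) - (f(-2) + O(-1))² = (6219 + 7355) - (3 + 2*(-1)/(-4 - 1))² = 13574 - (3 + 2*(-1)/(-5))² = 13574 - (3 + 2*(-1)*(-⅕))² = 13574 - (3 + ⅖)² = 13574 - (17/5)² = 13574 - 1*289/25 = 13574 - 289/25 = 339061/25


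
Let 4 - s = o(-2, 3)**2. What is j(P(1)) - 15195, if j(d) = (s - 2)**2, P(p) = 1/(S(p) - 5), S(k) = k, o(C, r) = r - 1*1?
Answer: -15191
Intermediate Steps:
o(C, r) = -1 + r (o(C, r) = r - 1 = -1 + r)
s = 0 (s = 4 - (-1 + 3)**2 = 4 - 1*2**2 = 4 - 1*4 = 4 - 4 = 0)
P(p) = 1/(-5 + p) (P(p) = 1/(p - 5) = 1/(-5 + p))
j(d) = 4 (j(d) = (0 - 2)**2 = (-2)**2 = 4)
j(P(1)) - 15195 = 4 - 15195 = -15191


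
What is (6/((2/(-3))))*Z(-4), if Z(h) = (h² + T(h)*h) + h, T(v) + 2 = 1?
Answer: -144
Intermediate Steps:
T(v) = -1 (T(v) = -2 + 1 = -1)
Z(h) = h² (Z(h) = (h² - h) + h = h²)
(6/((2/(-3))))*Z(-4) = (6/((2/(-3))))*(-4)² = (6/((2*(-⅓))))*16 = (6/(-⅔))*16 = (6*(-3/2))*16 = -9*16 = -144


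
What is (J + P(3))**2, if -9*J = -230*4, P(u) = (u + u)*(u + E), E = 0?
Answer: 1170724/81 ≈ 14453.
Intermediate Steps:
P(u) = 2*u**2 (P(u) = (u + u)*(u + 0) = (2*u)*u = 2*u**2)
J = 920/9 (J = -(-230)*4/9 = -1/9*(-920) = 920/9 ≈ 102.22)
(J + P(3))**2 = (920/9 + 2*3**2)**2 = (920/9 + 2*9)**2 = (920/9 + 18)**2 = (1082/9)**2 = 1170724/81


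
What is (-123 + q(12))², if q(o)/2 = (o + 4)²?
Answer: 151321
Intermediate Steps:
q(o) = 2*(4 + o)² (q(o) = 2*(o + 4)² = 2*(4 + o)²)
(-123 + q(12))² = (-123 + 2*(4 + 12)²)² = (-123 + 2*16²)² = (-123 + 2*256)² = (-123 + 512)² = 389² = 151321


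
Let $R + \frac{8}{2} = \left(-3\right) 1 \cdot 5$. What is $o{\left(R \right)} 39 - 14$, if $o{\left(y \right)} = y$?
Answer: $-755$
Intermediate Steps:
$R = -19$ ($R = -4 + \left(-3\right) 1 \cdot 5 = -4 - 15 = -19$)
$o{\left(R \right)} 39 - 14 = \left(-19\right) 39 - 14 = -741 - 14 = -755$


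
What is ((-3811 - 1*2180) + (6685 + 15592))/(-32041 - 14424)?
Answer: -16286/46465 ≈ -0.35050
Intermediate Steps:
((-3811 - 1*2180) + (6685 + 15592))/(-32041 - 14424) = ((-3811 - 2180) + 22277)/(-46465) = (-5991 + 22277)*(-1/46465) = 16286*(-1/46465) = -16286/46465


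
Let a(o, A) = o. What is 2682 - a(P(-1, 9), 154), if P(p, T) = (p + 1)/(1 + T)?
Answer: 2682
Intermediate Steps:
P(p, T) = (1 + p)/(1 + T)
2682 - a(P(-1, 9), 154) = 2682 - (1 - 1)/(1 + 9) = 2682 - 0/10 = 2682 - 1*0 = 2682 + 0 = 2682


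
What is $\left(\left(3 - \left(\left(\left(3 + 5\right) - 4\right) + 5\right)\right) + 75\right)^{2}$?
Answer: $4761$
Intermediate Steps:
$\left(\left(3 - \left(\left(\left(3 + 5\right) - 4\right) + 5\right)\right) + 75\right)^{2} = \left(\left(3 - \left(\left(8 - 4\right) + 5\right)\right) + 75\right)^{2} = \left(\left(3 - \left(4 + 5\right)\right) + 75\right)^{2} = \left(\left(3 - 9\right) + 75\right)^{2} = \left(-6 + 75\right)^{2} = 69^{2} = 4761$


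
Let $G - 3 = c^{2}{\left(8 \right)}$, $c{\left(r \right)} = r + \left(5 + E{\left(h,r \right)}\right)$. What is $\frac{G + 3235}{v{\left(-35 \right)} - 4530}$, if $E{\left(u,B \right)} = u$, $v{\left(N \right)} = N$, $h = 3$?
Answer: $- \frac{3494}{4565} \approx -0.76539$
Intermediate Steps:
$c{\left(r \right)} = 8 + r$ ($c{\left(r \right)} = r + \left(5 + 3\right) = r + 8 = 8 + r$)
$G = 259$ ($G = 3 + \left(8 + 8\right)^{2} = 3 + 16^{2} = 3 + 256 = 259$)
$\frac{G + 3235}{v{\left(-35 \right)} - 4530} = \frac{259 + 3235}{-35 - 4530} = \frac{3494}{-4565} = 3494 \left(- \frac{1}{4565}\right) = - \frac{3494}{4565}$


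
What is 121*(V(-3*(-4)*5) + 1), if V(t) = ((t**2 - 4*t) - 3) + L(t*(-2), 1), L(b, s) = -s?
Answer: 406197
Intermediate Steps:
V(t) = -4 + t**2 - 4*t (V(t) = ((t**2 - 4*t) - 3) - 1*1 = (-3 + t**2 - 4*t) - 1 = -4 + t**2 - 4*t)
121*(V(-3*(-4)*5) + 1) = 121*((-4 + (-3*(-4)*5)**2 - 4*(-3*(-4))*5) + 1) = 121*((-4 + (12*5)**2 - 48*5) + 1) = 121*((-4 + 60**2 - 4*60) + 1) = 121*((-4 + 3600 - 240) + 1) = 121*(3356 + 1) = 121*3357 = 406197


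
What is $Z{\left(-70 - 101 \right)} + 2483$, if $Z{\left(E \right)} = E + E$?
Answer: $2141$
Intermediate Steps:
$Z{\left(E \right)} = 2 E$
$Z{\left(-70 - 101 \right)} + 2483 = 2 \left(-70 - 101\right) + 2483 = 2 \left(-171\right) + 2483 = -342 + 2483 = 2141$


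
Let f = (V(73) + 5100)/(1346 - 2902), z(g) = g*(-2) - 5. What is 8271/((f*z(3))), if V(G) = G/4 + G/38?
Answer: 108677264/475607 ≈ 228.50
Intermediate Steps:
z(g) = -5 - 2*g (z(g) = -2*g - 5 = -5 - 2*g)
V(G) = 21*G/76 (V(G) = G*(1/4) + G*(1/38) = G/4 + G/38 = 21*G/76)
f = -389133/118256 (f = ((21/76)*73 + 5100)/(1346 - 2902) = (1533/76 + 5100)/(-1556) = (389133/76)*(-1/1556) = -389133/118256 ≈ -3.2906)
8271/((f*z(3))) = 8271/((-389133*(-5 - 2*3)/118256)) = 8271/((-389133*(-5 - 6)/118256)) = 8271/((-389133/118256*(-11))) = 8271/(4280463/118256) = 8271*(118256/4280463) = 108677264/475607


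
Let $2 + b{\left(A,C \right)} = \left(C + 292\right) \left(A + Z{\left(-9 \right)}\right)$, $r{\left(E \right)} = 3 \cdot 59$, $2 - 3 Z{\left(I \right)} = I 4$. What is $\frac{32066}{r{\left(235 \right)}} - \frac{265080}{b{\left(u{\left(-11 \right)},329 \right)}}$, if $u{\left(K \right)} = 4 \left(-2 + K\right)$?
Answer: $\frac{207556852}{1080939} \approx 192.02$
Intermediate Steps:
$Z{\left(I \right)} = \frac{2}{3} - \frac{4 I}{3}$ ($Z{\left(I \right)} = \frac{2}{3} - \frac{I 4}{3} = \frac{2}{3} - \frac{4 I}{3}$)
$r{\left(E \right)} = 177$
$u{\left(K \right)} = -8 + 4 K$
$b{\left(A,C \right)} = -2 + \left(292 + C\right) \left(\frac{38}{3} + A\right)$ ($b{\left(A,C \right)} = -2 + \left(C + 292\right) \left(A + \left(\frac{2}{3} - -12\right)\right) = -2 + \left(292 + C\right) \left(A + \left(\frac{2}{3} + 12\right)\right) = -2 + \left(292 + C\right) \left(A + \frac{38}{3}\right) = -2 + \left(292 + C\right) \left(\frac{38}{3} + A\right)$)
$\frac{32066}{r{\left(235 \right)}} - \frac{265080}{b{\left(u{\left(-11 \right)},329 \right)}} = \frac{32066}{177} - \frac{265080}{\frac{11090}{3} + 292 \left(-8 + 4 \left(-11\right)\right) + \frac{38}{3} \cdot 329 + \left(-8 + 4 \left(-11\right)\right) 329} = 32066 \cdot \frac{1}{177} - \frac{265080}{\frac{11090}{3} + 292 \left(-8 - 44\right) + \frac{12502}{3} + \left(-8 - 44\right) 329} = \frac{32066}{177} - \frac{265080}{\frac{11090}{3} + 292 \left(-52\right) + \frac{12502}{3} - 17108} = \frac{32066}{177} - \frac{265080}{\frac{11090}{3} - 15184 + \frac{12502}{3} - 17108} = \frac{32066}{177} - \frac{265080}{-24428} = \frac{32066}{177} - - \frac{66270}{6107} = \frac{32066}{177} + \frac{66270}{6107} = \frac{207556852}{1080939}$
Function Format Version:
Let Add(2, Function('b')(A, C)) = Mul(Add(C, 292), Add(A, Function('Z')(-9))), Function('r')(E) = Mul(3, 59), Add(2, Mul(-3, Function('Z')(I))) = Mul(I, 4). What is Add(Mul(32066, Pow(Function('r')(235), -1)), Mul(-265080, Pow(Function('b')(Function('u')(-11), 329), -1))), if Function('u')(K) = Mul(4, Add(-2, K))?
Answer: Rational(207556852, 1080939) ≈ 192.02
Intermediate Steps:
Function('Z')(I) = Add(Rational(2, 3), Mul(Rational(-4, 3), I)) (Function('Z')(I) = Add(Rational(2, 3), Mul(Rational(-1, 3), Mul(I, 4))) = Add(Rational(2, 3), Mul(Rational(-1, 3), Mul(4, I))) = Add(Rational(2, 3), Mul(Rational(-4, 3), I)))
Function('r')(E) = 177
Function('u')(K) = Add(-8, Mul(4, K))
Function('b')(A, C) = Add(-2, Mul(Add(292, C), Add(Rational(38, 3), A))) (Function('b')(A, C) = Add(-2, Mul(Add(C, 292), Add(A, Add(Rational(2, 3), Mul(Rational(-4, 3), -9))))) = Add(-2, Mul(Add(292, C), Add(A, Add(Rational(2, 3), 12)))) = Add(-2, Mul(Add(292, C), Add(A, Rational(38, 3)))) = Add(-2, Mul(Add(292, C), Add(Rational(38, 3), A))))
Add(Mul(32066, Pow(Function('r')(235), -1)), Mul(-265080, Pow(Function('b')(Function('u')(-11), 329), -1))) = Add(Mul(32066, Pow(177, -1)), Mul(-265080, Pow(Add(Rational(11090, 3), Mul(292, Add(-8, Mul(4, -11))), Mul(Rational(38, 3), 329), Mul(Add(-8, Mul(4, -11)), 329)), -1))) = Add(Mul(32066, Rational(1, 177)), Mul(-265080, Pow(Add(Rational(11090, 3), Mul(292, Add(-8, -44)), Rational(12502, 3), Mul(Add(-8, -44), 329)), -1))) = Add(Rational(32066, 177), Mul(-265080, Pow(Add(Rational(11090, 3), Mul(292, -52), Rational(12502, 3), Mul(-52, 329)), -1))) = Add(Rational(32066, 177), Mul(-265080, Pow(Add(Rational(11090, 3), -15184, Rational(12502, 3), -17108), -1))) = Add(Rational(32066, 177), Mul(-265080, Pow(-24428, -1))) = Add(Rational(32066, 177), Mul(-265080, Rational(-1, 24428))) = Add(Rational(32066, 177), Rational(66270, 6107)) = Rational(207556852, 1080939)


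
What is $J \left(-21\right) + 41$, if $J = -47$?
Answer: $1028$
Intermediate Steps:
$J \left(-21\right) + 41 = \left(-47\right) \left(-21\right) + 41 = 987 + 41 = 1028$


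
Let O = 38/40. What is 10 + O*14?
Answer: 233/10 ≈ 23.300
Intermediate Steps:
O = 19/20 (O = 38*(1/40) = 19/20 ≈ 0.95000)
10 + O*14 = 10 + (19/20)*14 = 10 + 133/10 = 233/10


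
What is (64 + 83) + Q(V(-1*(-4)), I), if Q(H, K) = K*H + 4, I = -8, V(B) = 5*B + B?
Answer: -41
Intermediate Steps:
V(B) = 6*B
Q(H, K) = 4 + H*K (Q(H, K) = H*K + 4 = 4 + H*K)
(64 + 83) + Q(V(-1*(-4)), I) = (64 + 83) + (4 + (6*(-1*(-4)))*(-8)) = 147 + (4 + (6*4)*(-8)) = 147 + (4 + 24*(-8)) = 147 + (4 - 192) = 147 - 188 = -41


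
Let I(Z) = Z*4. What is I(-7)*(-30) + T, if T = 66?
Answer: 906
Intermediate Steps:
I(Z) = 4*Z
I(-7)*(-30) + T = (4*(-7))*(-30) + 66 = -28*(-30) + 66 = 840 + 66 = 906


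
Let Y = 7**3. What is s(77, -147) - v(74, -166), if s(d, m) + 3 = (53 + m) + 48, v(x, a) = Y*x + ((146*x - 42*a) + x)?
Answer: -43281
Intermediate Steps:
Y = 343
v(x, a) = -42*a + 490*x (v(x, a) = 343*x + ((146*x - 42*a) + x) = 343*x + ((-42*a + 146*x) + x) = 343*x + (-42*a + 147*x) = -42*a + 490*x)
s(d, m) = 98 + m (s(d, m) = -3 + ((53 + m) + 48) = -3 + (101 + m) = 98 + m)
s(77, -147) - v(74, -166) = (98 - 147) - (-42*(-166) + 490*74) = -49 - (6972 + 36260) = -49 - 1*43232 = -49 - 43232 = -43281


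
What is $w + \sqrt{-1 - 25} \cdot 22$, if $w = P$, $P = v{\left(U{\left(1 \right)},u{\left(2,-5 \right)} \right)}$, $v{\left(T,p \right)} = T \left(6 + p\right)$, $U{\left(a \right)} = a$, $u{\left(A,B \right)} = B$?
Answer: $1 + 22 i \sqrt{26} \approx 1.0 + 112.18 i$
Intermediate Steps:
$P = 1$ ($P = 1 \left(6 - 5\right) = 1 \cdot 1 = 1$)
$w = 1$
$w + \sqrt{-1 - 25} \cdot 22 = 1 + \sqrt{-1 - 25} \cdot 22 = 1 + \sqrt{-26} \cdot 22 = 1 + i \sqrt{26} \cdot 22 = 1 + 22 i \sqrt{26}$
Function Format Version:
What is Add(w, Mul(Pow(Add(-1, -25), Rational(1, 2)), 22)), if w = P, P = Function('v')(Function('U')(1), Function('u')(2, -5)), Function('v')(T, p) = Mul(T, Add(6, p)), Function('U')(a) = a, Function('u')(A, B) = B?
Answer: Add(1, Mul(22, I, Pow(26, Rational(1, 2)))) ≈ Add(1.0000, Mul(112.18, I))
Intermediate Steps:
P = 1 (P = Mul(1, Add(6, -5)) = Mul(1, 1) = 1)
w = 1
Add(w, Mul(Pow(Add(-1, -25), Rational(1, 2)), 22)) = Add(1, Mul(Pow(Add(-1, -25), Rational(1, 2)), 22)) = Add(1, Mul(Pow(-26, Rational(1, 2)), 22)) = Add(1, Mul(Mul(I, Pow(26, Rational(1, 2))), 22)) = Add(1, Mul(22, I, Pow(26, Rational(1, 2))))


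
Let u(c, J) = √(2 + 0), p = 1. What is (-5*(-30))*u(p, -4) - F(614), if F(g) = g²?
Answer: -376996 + 150*√2 ≈ -3.7678e+5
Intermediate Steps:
u(c, J) = √2
(-5*(-30))*u(p, -4) - F(614) = (-5*(-30))*√2 - 1*614² = 150*√2 - 1*376996 = 150*√2 - 376996 = -376996 + 150*√2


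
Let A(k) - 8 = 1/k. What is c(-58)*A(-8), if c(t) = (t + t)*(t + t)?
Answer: 105966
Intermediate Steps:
A(k) = 8 + 1/k
c(t) = 4*t² (c(t) = (2*t)*(2*t) = 4*t²)
c(-58)*A(-8) = (4*(-58)²)*(8 + 1/(-8)) = (4*3364)*(8 - ⅛) = 13456*(63/8) = 105966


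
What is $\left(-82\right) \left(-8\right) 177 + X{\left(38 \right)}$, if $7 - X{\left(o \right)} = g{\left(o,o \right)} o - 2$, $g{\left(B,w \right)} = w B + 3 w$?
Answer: $56917$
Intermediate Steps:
$g{\left(B,w \right)} = 3 w + B w$ ($g{\left(B,w \right)} = B w + 3 w = 3 w + B w$)
$X{\left(o \right)} = 9 - o^{2} \left(3 + o\right)$ ($X{\left(o \right)} = 7 - \left(o \left(3 + o\right) o - 2\right) = 7 - \left(o^{2} \left(3 + o\right) - 2\right) = 7 - \left(-2 + o^{2} \left(3 + o\right)\right) = 9 - o^{2} \left(3 + o\right)$)
$\left(-82\right) \left(-8\right) 177 + X{\left(38 \right)} = \left(-82\right) \left(-8\right) 177 + \left(9 - 38^{2} \left(3 + 38\right)\right) = 656 \cdot 177 + \left(9 - 1444 \cdot 41\right) = 116112 + \left(9 - 59204\right) = 116112 - 59195 = 56917$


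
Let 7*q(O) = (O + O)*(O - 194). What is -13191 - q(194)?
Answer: -13191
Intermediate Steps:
q(O) = 2*O*(-194 + O)/7 (q(O) = ((O + O)*(O - 194))/7 = ((2*O)*(-194 + O))/7 = (2*O*(-194 + O))/7 = 2*O*(-194 + O)/7)
-13191 - q(194) = -13191 - 2*194*(-194 + 194)/7 = -13191 - 2*194*0/7 = -13191 - 1*0 = -13191 + 0 = -13191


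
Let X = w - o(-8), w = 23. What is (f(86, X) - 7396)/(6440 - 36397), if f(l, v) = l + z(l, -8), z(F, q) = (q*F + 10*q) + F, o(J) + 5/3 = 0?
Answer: 7992/29957 ≈ 0.26678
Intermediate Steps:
o(J) = -5/3 (o(J) = -5/3 + 0 = -5/3)
z(F, q) = F + 10*q + F*q (z(F, q) = (F*q + 10*q) + F = (10*q + F*q) + F = F + 10*q + F*q)
X = 74/3 (X = 23 - 1*(-5/3) = 23 + 5/3 = 74/3 ≈ 24.667)
f(l, v) = -80 - 6*l (f(l, v) = l + (l + 10*(-8) + l*(-8)) = l + (l - 80 - 8*l) = l + (-80 - 7*l) = -80 - 6*l)
(f(86, X) - 7396)/(6440 - 36397) = ((-80 - 6*86) - 7396)/(6440 - 36397) = ((-80 - 516) - 7396)/(-29957) = (-596 - 7396)*(-1/29957) = -7992*(-1/29957) = 7992/29957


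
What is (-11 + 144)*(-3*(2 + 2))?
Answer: -1596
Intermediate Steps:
(-11 + 144)*(-3*(2 + 2)) = 133*(-3*4) = 133*(-12) = -1596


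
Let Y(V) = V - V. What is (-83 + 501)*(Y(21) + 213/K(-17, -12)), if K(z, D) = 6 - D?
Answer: 14839/3 ≈ 4946.3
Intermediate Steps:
Y(V) = 0
(-83 + 501)*(Y(21) + 213/K(-17, -12)) = (-83 + 501)*(0 + 213/(6 - 1*(-12))) = 418*(0 + 213/(6 + 12)) = 418*(0 + 213/18) = 418*(0 + 213*(1/18)) = 418*(0 + 71/6) = 418*(71/6) = 14839/3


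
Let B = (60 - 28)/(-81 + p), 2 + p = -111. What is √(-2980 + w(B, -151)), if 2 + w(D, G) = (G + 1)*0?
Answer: I*√2982 ≈ 54.608*I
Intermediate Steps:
p = -113 (p = -2 - 111 = -113)
B = -16/97 (B = (60 - 28)/(-81 - 113) = 32/(-194) = 32*(-1/194) = -16/97 ≈ -0.16495)
w(D, G) = -2 (w(D, G) = -2 + (G + 1)*0 = -2 + (1 + G)*0 = -2 + 0 = -2)
√(-2980 + w(B, -151)) = √(-2980 - 2) = √(-2982) = I*√2982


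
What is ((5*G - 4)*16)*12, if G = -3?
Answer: -3648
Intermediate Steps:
((5*G - 4)*16)*12 = ((5*(-3) - 4)*16)*12 = ((-15 - 4)*16)*12 = -19*16*12 = -304*12 = -3648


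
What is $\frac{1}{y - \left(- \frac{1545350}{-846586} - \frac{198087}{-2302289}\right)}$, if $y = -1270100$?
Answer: $- \frac{974542817677}{1237768695501551266} \approx -7.8734 \cdot 10^{-7}$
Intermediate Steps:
$\frac{1}{y - \left(- \frac{1545350}{-846586} - \frac{198087}{-2302289}\right)} = \frac{1}{-1270100 - \left(- \frac{1545350}{-846586} - \frac{198087}{-2302289}\right)} = \frac{1}{-1270100 - \left(\left(-1545350\right) \left(- \frac{1}{846586}\right) - - \frac{198087}{2302289}\right)} = \frac{1}{-1270100 - \left(\frac{772675}{423293} + \frac{198087}{2302289}\right)} = \frac{1}{-1270100 - \frac{1862769993566}{974542817677}} = \frac{1}{- \frac{1237768695501551266}{974542817677}} = - \frac{974542817677}{1237768695501551266}$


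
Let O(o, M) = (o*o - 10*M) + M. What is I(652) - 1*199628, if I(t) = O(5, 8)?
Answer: -199675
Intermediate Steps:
O(o, M) = o² - 9*M (O(o, M) = (o² - 10*M) + M = o² - 9*M)
I(t) = -47 (I(t) = 5² - 9*8 = 25 - 72 = -47)
I(652) - 1*199628 = -47 - 1*199628 = -47 - 199628 = -199675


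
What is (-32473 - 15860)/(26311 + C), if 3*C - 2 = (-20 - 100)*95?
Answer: -144999/67535 ≈ -2.1470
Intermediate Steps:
C = -11398/3 (C = ⅔ + ((-20 - 100)*95)/3 = ⅔ + (-120*95)/3 = ⅔ + (⅓)*(-11400) = ⅔ - 3800 = -11398/3 ≈ -3799.3)
(-32473 - 15860)/(26311 + C) = (-32473 - 15860)/(26311 - 11398/3) = -48333/67535/3 = -48333*3/67535 = -144999/67535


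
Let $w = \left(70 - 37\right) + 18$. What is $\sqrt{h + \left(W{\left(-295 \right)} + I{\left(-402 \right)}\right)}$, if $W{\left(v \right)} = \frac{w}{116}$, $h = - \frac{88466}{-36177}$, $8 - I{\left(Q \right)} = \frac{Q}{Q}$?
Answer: $\frac{\sqrt{43520981756331}}{2098266} \approx 3.144$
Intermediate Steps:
$w = 51$ ($w = 33 + 18 = 51$)
$I{\left(Q \right)} = 7$ ($I{\left(Q \right)} = 8 - \frac{Q}{Q} = 8 - 1 = 7$)
$h = \frac{88466}{36177}$ ($h = \left(-88466\right) \left(- \frac{1}{36177}\right) = \frac{88466}{36177} \approx 2.4454$)
$W{\left(v \right)} = \frac{51}{116}$
$\sqrt{h + \left(W{\left(-295 \right)} + I{\left(-402 \right)}\right)} = \sqrt{\frac{88466}{36177} + \left(\frac{51}{116} + 7\right)} = \sqrt{\frac{88466}{36177} + \frac{863}{116}} = \sqrt{\frac{41482807}{4196532}} = \frac{\sqrt{43520981756331}}{2098266}$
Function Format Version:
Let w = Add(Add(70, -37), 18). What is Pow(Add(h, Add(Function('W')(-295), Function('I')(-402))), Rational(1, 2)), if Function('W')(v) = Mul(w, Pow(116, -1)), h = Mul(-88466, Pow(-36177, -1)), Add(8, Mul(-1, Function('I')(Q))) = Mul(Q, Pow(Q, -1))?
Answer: Mul(Rational(1, 2098266), Pow(43520981756331, Rational(1, 2))) ≈ 3.1440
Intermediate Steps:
w = 51 (w = Add(33, 18) = 51)
Function('I')(Q) = 7 (Function('I')(Q) = Add(8, Mul(-1, Mul(Q, Pow(Q, -1)))) = Add(8, Mul(-1, 1)) = Add(8, -1) = 7)
h = Rational(88466, 36177) (h = Mul(-88466, Rational(-1, 36177)) = Rational(88466, 36177) ≈ 2.4454)
Function('W')(v) = Rational(51, 116) (Function('W')(v) = Mul(51, Pow(116, -1)) = Mul(51, Rational(1, 116)) = Rational(51, 116))
Pow(Add(h, Add(Function('W')(-295), Function('I')(-402))), Rational(1, 2)) = Pow(Add(Rational(88466, 36177), Add(Rational(51, 116), 7)), Rational(1, 2)) = Pow(Add(Rational(88466, 36177), Rational(863, 116)), Rational(1, 2)) = Pow(Rational(41482807, 4196532), Rational(1, 2)) = Mul(Rational(1, 2098266), Pow(43520981756331, Rational(1, 2)))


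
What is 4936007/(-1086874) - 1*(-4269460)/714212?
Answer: 278752409139/194064613322 ≈ 1.4364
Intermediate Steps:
4936007/(-1086874) - 1*(-4269460)/714212 = 4936007*(-1/1086874) + 4269460*(1/714212) = -4936007/1086874 + 1067365/178553 = 278752409139/194064613322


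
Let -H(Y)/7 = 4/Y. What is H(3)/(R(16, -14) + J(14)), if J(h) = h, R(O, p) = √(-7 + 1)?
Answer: -196/303 + 14*I*√6/303 ≈ -0.64686 + 0.11318*I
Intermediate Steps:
R(O, p) = I*√6 (R(O, p) = √(-6) = I*√6)
H(Y) = -28/Y
H(3)/(R(16, -14) + J(14)) = (-28/3)/(I*√6 + 14) = (-28*⅓)/(14 + I*√6) = -28/(3*(14 + I*√6))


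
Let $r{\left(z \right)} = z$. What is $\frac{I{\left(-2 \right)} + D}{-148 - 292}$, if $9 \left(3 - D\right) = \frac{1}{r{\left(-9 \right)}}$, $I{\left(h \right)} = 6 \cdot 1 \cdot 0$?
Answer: $- \frac{61}{8910} \approx -0.0068462$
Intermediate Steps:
$I{\left(h \right)} = 0$ ($I{\left(h \right)} = 6 \cdot 0 = 0$)
$D = \frac{244}{81}$ ($D = 3 - \frac{1}{9 \left(-9\right)} = 3 - - \frac{1}{81} = 3 + \frac{1}{81} = \frac{244}{81} \approx 3.0123$)
$\frac{I{\left(-2 \right)} + D}{-148 - 292} = \frac{0 + \frac{244}{81}}{-148 - 292} = \frac{244}{81 \left(-440\right)} = \frac{244}{81} \left(- \frac{1}{440}\right) = - \frac{61}{8910}$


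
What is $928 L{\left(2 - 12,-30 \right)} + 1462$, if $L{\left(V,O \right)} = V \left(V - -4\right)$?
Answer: $57142$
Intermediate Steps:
$L{\left(V,O \right)} = V \left(4 + V\right)$ ($L{\left(V,O \right)} = V \left(V + 4\right) = V \left(4 + V\right)$)
$928 L{\left(2 - 12,-30 \right)} + 1462 = 928 \left(2 - 12\right) \left(4 + \left(2 - 12\right)\right) + 1462 = 928 \left(- 10 \left(4 - 10\right)\right) + 1462 = 928 \left(\left(-10\right) \left(-6\right)\right) + 1462 = 928 \cdot 60 + 1462 = 55680 + 1462 = 57142$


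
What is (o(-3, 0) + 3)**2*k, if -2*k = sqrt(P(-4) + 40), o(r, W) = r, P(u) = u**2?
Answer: 0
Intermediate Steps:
k = -sqrt(14) (k = -sqrt((-4)**2 + 40)/2 = -sqrt(16 + 40)/2 = -sqrt(14) ≈ -3.7417)
(o(-3, 0) + 3)**2*k = (-3 + 3)**2*(-sqrt(14)) = 0**2*(-sqrt(14)) = 0*(-sqrt(14)) = 0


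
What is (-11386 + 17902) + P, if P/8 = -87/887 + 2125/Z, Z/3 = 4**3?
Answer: 140580779/21288 ≈ 6603.8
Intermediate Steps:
Z = 192 (Z = 3*4**3 = 3*64 = 192)
P = 1868171/21288 (P = 8*(-87/887 + 2125/192) = 8*(1868171/170304) = 1868171/21288 ≈ 87.757)
(-11386 + 17902) + P = (-11386 + 17902) + 1868171/21288 = 6516 + 1868171/21288 = 140580779/21288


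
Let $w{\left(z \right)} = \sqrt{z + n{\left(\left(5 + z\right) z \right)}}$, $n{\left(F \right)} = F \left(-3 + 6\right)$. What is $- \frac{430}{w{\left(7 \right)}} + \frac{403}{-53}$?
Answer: $- \frac{403}{53} - \frac{430 \sqrt{259}}{259} \approx -34.323$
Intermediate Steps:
$n{\left(F \right)} = 3 F$ ($n{\left(F \right)} = F 3 = 3 F$)
$w{\left(z \right)} = \sqrt{z + 3 z \left(5 + z\right)}$ ($w{\left(z \right)} = \sqrt{z + 3 \left(5 + z\right) z} = \sqrt{z + 3 z \left(5 + z\right)}$)
$- \frac{430}{w{\left(7 \right)}} + \frac{403}{-53} = - \frac{430}{\sqrt{7 \left(16 + 3 \cdot 7\right)}} + \frac{403}{-53} = - \frac{430}{\sqrt{7 \left(16 + 21\right)}} + 403 \left(- \frac{1}{53}\right) = - \frac{430}{\sqrt{7 \cdot 37}} - \frac{403}{53} = - \frac{430}{\sqrt{259}} - \frac{403}{53} = - 430 \frac{\sqrt{259}}{259} - \frac{403}{53} = - \frac{430 \sqrt{259}}{259} - \frac{403}{53} = - \frac{403}{53} - \frac{430 \sqrt{259}}{259}$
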